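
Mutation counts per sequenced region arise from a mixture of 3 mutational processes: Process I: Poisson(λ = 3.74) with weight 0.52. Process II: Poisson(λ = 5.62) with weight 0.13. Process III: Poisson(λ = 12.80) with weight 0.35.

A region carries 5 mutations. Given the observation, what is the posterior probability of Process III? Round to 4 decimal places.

0.0276

P(component k | x) = π_k·f_k(x) / marginal(x), where marginal(x) = Σ_j π_j·f_j(x).
Evaluate each component's likelihood at the observed value:
  f_I = 0.144849
  f_II = 0.169342
  f_III = 0.00790495
Weight by the priors:
  π_I·f_I = 0.52 × 0.144849 = 0.0753215
  π_II·f_II = 0.13 × 0.169342 = 0.0220145
  π_III·f_III = 0.35 × 0.00790495 = 0.00276673
Evidence: 0.0753215 + 0.0220145 + 0.00276673 = 0.100103
Responsibility of Process III: 0.00276673 / 0.100103 ≈ 0.0276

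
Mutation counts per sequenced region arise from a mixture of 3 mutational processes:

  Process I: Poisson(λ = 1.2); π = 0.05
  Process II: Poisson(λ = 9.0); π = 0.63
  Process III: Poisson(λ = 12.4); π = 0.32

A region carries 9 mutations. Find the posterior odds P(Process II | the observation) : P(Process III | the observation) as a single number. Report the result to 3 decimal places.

3.297

Only the two components matter; the odds are (w_i f_i(x)) / (w_j f_j(x)).
Poisson probabilities:
  p_I = 4.28267e-06
  p_II = 0.131756
  p_III = 0.0786648
Odds = (0.63/0.32) × (0.131756/0.0786648) = 1.96875 × 1.6749 ≈ 3.297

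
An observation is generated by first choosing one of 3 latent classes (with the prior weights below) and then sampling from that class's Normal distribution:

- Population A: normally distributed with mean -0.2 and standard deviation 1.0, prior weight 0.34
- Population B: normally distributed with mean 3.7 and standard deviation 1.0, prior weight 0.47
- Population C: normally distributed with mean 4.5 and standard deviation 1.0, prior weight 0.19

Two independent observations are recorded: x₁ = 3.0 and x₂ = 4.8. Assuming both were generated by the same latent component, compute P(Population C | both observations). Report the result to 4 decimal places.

0.2269

By Bayes' theorem, P(k | x) = P(Z=k) f_k(x) / Σ_j P(Z=j) f_j(x).
Since both observations come from the same component, the likelihood for component k is f_k(x₁)·f_k(x₂).
  L_A = [(1/(1.0·√(2π)))·exp(−(3.0−-0.2)²/(2·1.0²)) = 0.398942·exp(-5.12000) = 0.00238409] × [1.48672e-06] = 3.54447e-09
  L_B = [(1/(1.0·√(2π)))·exp(−(3.0−3.7)²/(2·1.0²)) = 0.398942·exp(-0.24500) = 0.312254] × [0.217852] = 0.0680252
  L_C = [(1/(1.0·√(2π)))·exp(−(3.0−4.5)²/(2·1.0²)) = 0.398942·exp(-1.12500) = 0.129518] × [0.381388] = 0.0493964
Prior × likelihood for each component:
  P(Z=A)·L_A = 0.34 × 3.54447e-09 = 1.20512e-09
  P(Z=B)·L_B = 0.47 × 0.0680252 = 0.0319718
  P(Z=C)·L_C = 0.19 × 0.0493964 = 0.00938532
Denominator: 1.20512e-09 + 0.0319718 + 0.00938532 = 0.0413572
P(Population C | x₁,x₂) ≈ 0.2269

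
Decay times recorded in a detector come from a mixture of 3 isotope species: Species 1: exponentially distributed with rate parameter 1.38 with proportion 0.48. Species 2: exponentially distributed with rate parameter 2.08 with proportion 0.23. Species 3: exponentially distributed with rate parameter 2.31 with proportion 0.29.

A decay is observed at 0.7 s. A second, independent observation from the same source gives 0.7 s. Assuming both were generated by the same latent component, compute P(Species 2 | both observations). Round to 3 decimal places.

P(component k | x) = π_k·f_k(x) / marginal(x), where marginal(x) = Σ_j π_j·f_j(x).
Since both observations come from the same component, the likelihood for component k is f_k(x₁)·f_k(x₂).
  L_1 = [0.525231] × [0.525231] = 0.275868
  L_2 = [0.484988] × [0.484988] = 0.235213
  L_3 = [0.458519] × [0.458519] = 0.21024
Unnormalised posteriors:
  π_1·L_1 = 0.48 × 0.275868 = 0.132417
  π_2·L_2 = 0.23 × 0.235213 = 0.054099
  π_3·L_3 = 0.29 × 0.21024 = 0.0609696
Normaliser: 0.132417 + 0.054099 + 0.0609696 = 0.247485
P(Species 2 | data) = 0.054099 / 0.247485 ≈ 0.219

0.219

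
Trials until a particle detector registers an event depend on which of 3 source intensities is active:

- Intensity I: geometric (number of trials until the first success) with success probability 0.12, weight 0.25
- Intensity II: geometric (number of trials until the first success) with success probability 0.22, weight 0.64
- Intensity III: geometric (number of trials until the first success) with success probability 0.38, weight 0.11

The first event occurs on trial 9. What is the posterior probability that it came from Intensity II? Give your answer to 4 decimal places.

The responsibility of component k is P(Z=k) f_k(x) divided by Σ_j P(Z=j) f_j(x).
Component likelihoods at x = 9:
  p_I = 0.12·(1−0.12)^8 = 0.12·0.359635 = 0.0431561
  p_II = 0.22·(1−0.22)^8 = 0.22·0.137011 = 0.0301425
  p_III = 0.38·(1−0.38)^8 = 0.38·0.021834 = 0.00829692
Unnormalised posteriors:
  P(Z=I)·p_I = 0.25 × 0.0431561 = 0.010789
  P(Z=II)·p_II = 0.64 × 0.0301425 = 0.0192912
  P(Z=III)·p_III = 0.11 × 0.00829692 = 0.000912662
Evidence: 0.010789 + 0.0192912 + 0.000912662 = 0.0309929
P(Intensity II | data) = 0.0192912 / 0.0309929 ≈ 0.6224

0.6224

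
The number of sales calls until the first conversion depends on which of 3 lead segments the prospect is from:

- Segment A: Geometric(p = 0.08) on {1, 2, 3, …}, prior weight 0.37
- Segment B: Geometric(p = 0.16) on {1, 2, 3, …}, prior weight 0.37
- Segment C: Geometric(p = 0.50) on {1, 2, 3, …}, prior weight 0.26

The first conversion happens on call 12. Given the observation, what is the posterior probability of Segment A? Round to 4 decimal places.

The responsibility of component k is π_k f_k(x) divided by Σ_j π_j f_j(x).
Evaluate each component's likelihood at the observed value:
  f_A = 0.031971
  f_B = 0.0235067
  f_C = 0.000244141
Prior × likelihood for each component:
  π_A·f_A = 0.37 × 0.031971 = 0.0118293
  π_B·f_B = 0.37 × 0.0235067 = 0.00869749
  π_C·f_C = 0.26 × 0.000244141 = 6.34766e-05
Evidence: 0.0118293 + 0.00869749 + 6.34766e-05 = 0.0205902
So the posterior for Segment A is 0.0118293 / 0.0205902 ≈ 0.5745.

0.5745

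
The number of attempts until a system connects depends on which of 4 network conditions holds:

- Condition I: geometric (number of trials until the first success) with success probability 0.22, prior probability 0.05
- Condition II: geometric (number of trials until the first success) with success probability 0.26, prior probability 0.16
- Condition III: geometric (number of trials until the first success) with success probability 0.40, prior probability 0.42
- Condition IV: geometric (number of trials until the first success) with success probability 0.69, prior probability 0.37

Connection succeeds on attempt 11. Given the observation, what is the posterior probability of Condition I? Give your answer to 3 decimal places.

0.230

Apply Bayes' rule: the posterior for each component is proportional to its prior times its likelihood at x.
Component likelihoods at x = 11:
  f_I = 0.22·(1−0.22)^10 = 0.22·0.0833578 = 0.0183387
  f_II = 0.26·(1−0.26)^10 = 0.26·0.0492399 = 0.0128024
  f_III = 0.40·(1−0.40)^10 = 0.40·0.00604662 = 0.00241865
  f_IV = 0.69·(1−0.69)^10 = 0.69·8.19628e-06 = 5.65544e-06
Unnormalised posteriors:
  π_I·f_I = 0.05 × 0.0183387 = 0.000916935
  π_II·f_II = 0.16 × 0.0128024 = 0.00204838
  π_III·f_III = 0.42 × 0.00241865 = 0.00101583
  π_IV·f_IV = 0.37 × 5.65544e-06 = 2.09251e-06
Normaliser: 0.000916935 + 0.00204838 + 0.00101583 + 2.09251e-06 = 0.00398324
P(Condition I | the observation) ≈ 0.230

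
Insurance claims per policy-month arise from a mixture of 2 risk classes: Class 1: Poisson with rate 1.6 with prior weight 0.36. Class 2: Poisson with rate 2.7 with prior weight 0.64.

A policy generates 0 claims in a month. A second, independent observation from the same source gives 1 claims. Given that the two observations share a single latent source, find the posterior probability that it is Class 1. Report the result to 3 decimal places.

By Bayes' theorem, P(k | x) = P(Z=k) f_k(x) / Σ_j P(Z=j) f_j(x).
Since both observations come from the same component, the likelihood for component k is f_k(x₁)·f_k(x₂).
  f_1 = [e^(−1.6)·1.6^0/0! = 0.201897] × [0.323034] = 0.0652195
  f_2 = [e^(−2.7)·2.7^0/0! = 0.0672055] × [0.181455] = 0.0121948
Prior × likelihood for each component:
  P(Z=1)·f_1 = 0.36 × 0.0652195 = 0.023479
  P(Z=2)·f_2 = 0.64 × 0.0121948 = 0.00780465
Normaliser: 0.023479 + 0.00780465 = 0.0312837
Responsibility of Class 1: 0.023479 / 0.0312837 ≈ 0.751

0.751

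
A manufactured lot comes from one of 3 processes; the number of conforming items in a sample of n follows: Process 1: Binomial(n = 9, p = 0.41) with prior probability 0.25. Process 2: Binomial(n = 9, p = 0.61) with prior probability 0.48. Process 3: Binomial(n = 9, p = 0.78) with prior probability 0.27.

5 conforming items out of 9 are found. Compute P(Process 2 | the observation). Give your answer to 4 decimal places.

0.6374

P(component k | x) = P(Z=k)·f_k(x) / marginal(x), where marginal(x) = Σ_j P(Z=j)·f_j(x).
Component likelihoods at x = 5 conforming items out of 9:
  p_1 = C(9,5)·0.41^5·0.59^4 = 126·0.0115856·0.121174 = 0.176888
  p_2 = C(9,5)·0.61^5·0.39^4 = 126·0.0844596·0.0231344 = 0.246194
  p_3 = C(9,5)·0.78^5·0.22^4 = 126·0.288717·0.00234256 = 0.0852186
Prior × likelihood for each component:
  P(Z=1)·p_1 = 0.25 × 0.176888 = 0.0442219
  P(Z=2)·p_2 = 0.48 × 0.246194 = 0.118173
  P(Z=3)·p_3 = 0.27 × 0.0852186 = 0.023009
Evidence: 0.0442219 + 0.118173 + 0.023009 = 0.185404
P(Process 2 | data) = 0.118173 / 0.185404 ≈ 0.6374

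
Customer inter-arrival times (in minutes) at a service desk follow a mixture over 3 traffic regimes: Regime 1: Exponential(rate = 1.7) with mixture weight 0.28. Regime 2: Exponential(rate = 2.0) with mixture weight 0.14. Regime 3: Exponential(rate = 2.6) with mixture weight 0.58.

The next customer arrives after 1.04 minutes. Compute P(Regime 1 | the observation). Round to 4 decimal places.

P(component k | x) = π_k·f_k(x) / marginal(x), where marginal(x) = Σ_j π_j·f_j(x).
Exponential densities:
  p_1 = 1.7·e^(−1.7·1.04) = 1.7·e^(−1.7680) = 0.290146
  p_2 = 2.0·e^(−2.0·1.04) = 2.0·e^(−2.0800) = 0.24986
  p_3 = 2.6·e^(−2.6·1.04) = 2.6·e^(−2.7040) = 0.174037
Prior × likelihood for each component:
  π_1·p_1 = 0.28 × 0.290146 = 0.0812408
  π_2·p_2 = 0.14 × 0.24986 = 0.0349805
  π_3·p_3 = 0.58 × 0.174037 = 0.100941
Evidence: 0.0812408 + 0.0349805 + 0.100941 = 0.217163
P(Regime 1 | data) ≈ 0.3741

0.3741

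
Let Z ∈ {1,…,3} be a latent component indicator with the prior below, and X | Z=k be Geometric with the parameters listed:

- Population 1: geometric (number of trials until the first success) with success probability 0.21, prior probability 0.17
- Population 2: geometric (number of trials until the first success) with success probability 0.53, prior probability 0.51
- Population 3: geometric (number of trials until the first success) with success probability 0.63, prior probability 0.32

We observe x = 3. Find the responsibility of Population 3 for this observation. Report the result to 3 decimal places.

0.252

Apply Bayes' rule: the posterior for each component is proportional to its prior times its likelihood at x.
Evaluate each component's likelihood at the observed value:
  p_1 = 0.21·(1−0.21)^2 = 0.21·0.6241 = 0.131061
  p_2 = 0.53·(1−0.53)^2 = 0.53·0.2209 = 0.117077
  p_3 = 0.63·(1−0.63)^2 = 0.63·0.1369 = 0.086247
Prior × likelihood for each component:
  π_1·p_1 = 0.17 × 0.131061 = 0.0222804
  π_2·p_2 = 0.51 × 0.117077 = 0.0597093
  π_3·p_3 = 0.32 × 0.086247 = 0.027599
Normaliser: 0.0222804 + 0.0597093 + 0.027599 = 0.109589
P(Population 3 | data) ≈ 0.252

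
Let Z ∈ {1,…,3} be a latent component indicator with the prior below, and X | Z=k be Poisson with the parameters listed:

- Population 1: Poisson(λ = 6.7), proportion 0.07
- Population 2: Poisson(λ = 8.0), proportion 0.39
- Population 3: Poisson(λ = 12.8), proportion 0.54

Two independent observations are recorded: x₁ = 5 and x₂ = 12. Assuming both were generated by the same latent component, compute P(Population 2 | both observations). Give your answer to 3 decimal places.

By Bayes' theorem, P(k | x) = π_k f_k(x) / Σ_j π_j f_j(x).
Since both observations come from the same component, the likelihood for component k is f_k(x₁)·f_k(x₂).
  f_1 = [0.13849] × [0.0210275] = 0.00291211
  f_2 = [0.0916037] × [0.0481268] = 0.00440859
  f_3 = [0.00790495] × [0.111484] = 0.000881277
Unnormalised posteriors:
  π_1·f_1 = 0.07 × 0.00291211 = 0.000203848
  π_2·f_2 = 0.39 × 0.00440859 = 0.00171935
  π_3·f_3 = 0.54 × 0.000881277 = 0.00047589
Marginal: 0.000203848 + 0.00171935 + 0.00047589 = 0.00239909
P(Population 2 | x) = 0.00171935 / 0.00239909 ≈ 0.717

0.717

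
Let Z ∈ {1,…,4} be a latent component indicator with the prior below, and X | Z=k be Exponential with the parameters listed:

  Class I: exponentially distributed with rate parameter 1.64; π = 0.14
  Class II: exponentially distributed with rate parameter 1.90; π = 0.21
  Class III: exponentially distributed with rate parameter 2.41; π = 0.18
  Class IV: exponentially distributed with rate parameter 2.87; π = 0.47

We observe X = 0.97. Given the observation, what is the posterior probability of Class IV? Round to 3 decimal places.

0.354

By Bayes' theorem, P(k | x) = w_k f_k(x) / Σ_j w_j f_j(x).
Component likelihoods at x = 0.97:
  f_I = 0.334171
  f_II = 0.300849
  f_III = 0.232684
  f_IV = 0.177357
Multiply by the mixture weights:
  w_I·f_I = 0.14 × 0.334171 = 0.0467839
  w_II·f_II = 0.21 × 0.300849 = 0.0631783
  w_III·f_III = 0.18 × 0.232684 = 0.0418832
  w_IV·f_IV = 0.47 × 0.177357 = 0.083358
Normaliser: 0.0467839 + 0.0631783 + 0.0418832 + 0.083358 = 0.235203
P(Class IV | data) ≈ 0.354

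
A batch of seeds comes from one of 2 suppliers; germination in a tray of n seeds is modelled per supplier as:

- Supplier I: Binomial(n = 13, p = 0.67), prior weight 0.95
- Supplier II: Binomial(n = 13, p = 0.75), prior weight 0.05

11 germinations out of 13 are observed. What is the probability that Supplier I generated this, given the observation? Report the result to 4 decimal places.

0.9054

Posterior ∝ prior × likelihood, so P(k | x) ∝ π_k f_k(x); normalise over all components.
Component likelihoods at x = 11 germinations out of 13:
  p_I = 0.10374
  p_II = 0.205896
Prior × likelihood for each component:
  π_I·p_I = 0.95 × 0.10374 = 0.0985528
  π_II·p_II = 0.05 × 0.205896 = 0.0102948
Denominator: 0.0985528 + 0.0102948 = 0.108848
Responsibility of Supplier I: 0.0985528 / 0.108848 ≈ 0.9054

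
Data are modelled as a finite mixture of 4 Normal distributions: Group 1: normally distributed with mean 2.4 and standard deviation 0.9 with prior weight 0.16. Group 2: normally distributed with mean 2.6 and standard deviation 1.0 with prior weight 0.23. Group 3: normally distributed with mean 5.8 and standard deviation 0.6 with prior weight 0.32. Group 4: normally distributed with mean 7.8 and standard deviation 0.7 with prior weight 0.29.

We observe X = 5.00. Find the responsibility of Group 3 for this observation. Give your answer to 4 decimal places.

0.9328

The responsibility of component k is P(Z=k) f_k(x) divided by Σ_j P(Z=j) f_j(x).
Normal densities:
  p_1 = (1/(0.9·√(2π)))·exp(−(5.00−2.4)²/(2·0.9²)) = 0.443269·exp(-4.17284) = 0.00683009
  p_2 = (1/(1.0·√(2π)))·exp(−(5.00−2.6)²/(2·1.0²)) = 0.398942·exp(-2.88000) = 0.0223945
  p_3 = (1/(0.6·√(2π)))·exp(−(5.00−5.8)²/(2·0.6²)) = 0.664904·exp(-0.88889) = 0.27335
  p_4 = (1/(0.7·√(2π)))·exp(−(5.00−7.8)²/(2·0.7²)) = 0.569918·exp(-8.00000) = 0.000191186
Weight by the priors:
  P(Z=1)·p_1 = 0.16 × 0.00683009 = 0.00109281
  P(Z=2)·p_2 = 0.23 × 0.0223945 = 0.00515074
  P(Z=3)·p_3 = 0.32 × 0.27335 = 0.087472
  P(Z=4)·p_4 = 0.29 × 0.000191186 = 5.5444e-05
Denominator: 0.00109281 + 0.00515074 + 0.087472 + 5.5444e-05 = 0.093771
P(Group 3 | x) = 0.087472 / 0.093771 ≈ 0.9328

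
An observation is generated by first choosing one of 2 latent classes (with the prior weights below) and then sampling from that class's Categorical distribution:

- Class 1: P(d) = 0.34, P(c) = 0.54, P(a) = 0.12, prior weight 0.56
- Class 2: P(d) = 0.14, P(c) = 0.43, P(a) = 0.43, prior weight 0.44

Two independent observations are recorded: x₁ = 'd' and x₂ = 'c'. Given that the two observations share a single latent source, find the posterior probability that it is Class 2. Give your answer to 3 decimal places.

Apply Bayes' rule: the posterior for each component is proportional to its prior times its likelihood at x.
Since both observations come from the same component, the likelihood for component k is f_k(x₁)·f_k(x₂).
  p_1 = [0.34] × [0.54] = 0.1836
  p_2 = [0.14] × [0.43] = 0.0602
Unnormalised posteriors:
  P(Z=1)·p_1 = 0.56 × 0.1836 = 0.102816
  P(Z=2)·p_2 = 0.44 × 0.0602 = 0.026488
Normaliser: 0.102816 + 0.026488 = 0.129304
So the posterior for Class 2 is 0.026488 / 0.129304 ≈ 0.205.

0.205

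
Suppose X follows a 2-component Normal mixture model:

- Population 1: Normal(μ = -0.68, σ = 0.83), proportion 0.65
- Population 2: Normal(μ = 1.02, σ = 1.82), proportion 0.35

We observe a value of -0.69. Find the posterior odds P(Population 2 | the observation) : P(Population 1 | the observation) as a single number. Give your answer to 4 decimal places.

Since P(k|x) ∝ P(Z=k) f_k(x), the posterior odds are P(Z=i) f_i(x) / (P(Z=j) f_j(x)).
Normal densities:
  p_1 = (1/(0.83·√(2π)))·exp(−(-0.69−-0.68)²/(2·0.83²)) = 0.480653·exp(-0.00007) = 0.480618
  p_2 = (1/(1.82·√(2π)))·exp(−(-0.69−1.02)²/(2·1.82²)) = 0.219199·exp(-0.44139) = 0.140977
0.0493418 / 0.312402 ≈ 0.1579

0.1579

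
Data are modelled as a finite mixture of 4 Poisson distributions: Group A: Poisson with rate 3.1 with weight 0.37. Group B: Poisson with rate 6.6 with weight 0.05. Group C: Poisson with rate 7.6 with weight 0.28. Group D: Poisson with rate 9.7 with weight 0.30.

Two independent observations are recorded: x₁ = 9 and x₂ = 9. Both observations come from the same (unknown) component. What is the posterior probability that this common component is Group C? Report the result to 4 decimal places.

By Bayes' theorem, P(k | x) = π_k f_k(x) / Σ_j π_j f_j(x).
Since both observations come from the same component, the likelihood for component k is f_k(x₁)·f_k(x₂).
  L_A = [0.00328231] × [0.00328231] = 1.07735e-05
  L_B = [0.0890818] × [0.0890818] = 0.00793556
  L_C = [0.11666] × [0.11666] = 0.0136095
  L_D = [0.128388] × [0.128388] = 0.0164836
Prior × likelihood for each component:
  π_A·L_A = 0.37 × 1.07735e-05 = 3.98621e-06
  π_B·L_B = 0.05 × 0.00793556 = 0.000396778
  π_C·L_C = 0.28 × 0.0136095 = 0.00381066
  π_D·L_D = 0.30 × 0.0164836 = 0.00494508
Marginal: 3.98621e-06 + 0.000396778 + 0.00381066 + 0.00494508 = 0.00915651
P(Group C | x) ≈ 0.4162

0.4162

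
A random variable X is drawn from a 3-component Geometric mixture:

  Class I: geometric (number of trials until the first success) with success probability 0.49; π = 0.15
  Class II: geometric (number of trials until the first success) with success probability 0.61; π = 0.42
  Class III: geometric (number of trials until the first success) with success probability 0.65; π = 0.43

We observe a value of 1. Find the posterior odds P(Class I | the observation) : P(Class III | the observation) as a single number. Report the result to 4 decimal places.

0.2630

Only the two components matter; the odds are (w_i f_i(x)) / (w_j f_j(x)).
Geometric probabilities:
  L_I = 0.49·(1−0.49)^0 = 0.49·1 = 0.49
  L_II = 0.61·(1−0.61)^0 = 0.61·1 = 0.61
  L_III = 0.65·(1−0.65)^0 = 0.65·1 = 0.65
0.0735 / 0.2795 ≈ 0.2630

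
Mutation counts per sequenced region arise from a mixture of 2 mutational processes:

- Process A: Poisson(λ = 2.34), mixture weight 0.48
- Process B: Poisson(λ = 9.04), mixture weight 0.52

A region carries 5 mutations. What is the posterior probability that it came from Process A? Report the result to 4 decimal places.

The responsibility of component k is P(Z=k) f_k(x) divided by Σ_j P(Z=j) f_j(x).
Poisson probabilities:
  L_A = 0.0563182
  L_B = 0.0596539
Unnormalised posteriors:
  P(Z=A)·L_A = 0.48 × 0.0563182 = 0.0270327
  P(Z=B)·L_B = 0.52 × 0.0596539 = 0.03102
Denominator: 0.0270327 + 0.03102 = 0.0580528
Responsibility of Process A: 0.0270327 / 0.0580528 ≈ 0.4657

0.4657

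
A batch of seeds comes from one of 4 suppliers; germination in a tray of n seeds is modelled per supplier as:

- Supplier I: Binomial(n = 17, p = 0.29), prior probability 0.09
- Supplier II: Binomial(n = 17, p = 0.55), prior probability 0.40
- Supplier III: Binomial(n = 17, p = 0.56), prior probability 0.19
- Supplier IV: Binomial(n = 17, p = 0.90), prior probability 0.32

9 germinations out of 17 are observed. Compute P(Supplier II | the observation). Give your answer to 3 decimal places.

0.669

Apply Bayes' rule: the posterior for each component is proportional to its prior times its likelihood at x.
Binomial probabilities:
  f_I = 0.0227737
  f_II = 0.188256
  f_III = 0.184969
  f_IV = 9.41819e-05
Weight by the priors:
  w_I·f_I = 0.09 × 0.0227737 = 0.00204963
  w_II·f_II = 0.40 × 0.188256 = 0.0753025
  w_III·f_III = 0.19 × 0.184969 = 0.0351441
  w_IV·f_IV = 0.32 × 9.41819e-05 = 3.01382e-05
Sum: 0.00204963 + 0.0753025 + 0.0351441 + 3.01382e-05 = 0.112526
P(Supplier II | data) = 0.0753025 / 0.112526 ≈ 0.669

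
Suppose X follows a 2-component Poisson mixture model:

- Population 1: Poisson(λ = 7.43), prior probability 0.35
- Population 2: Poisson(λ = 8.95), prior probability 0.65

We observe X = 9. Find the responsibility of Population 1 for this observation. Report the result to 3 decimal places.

Posterior ∝ prior × likelihood, so P(k | x) ∝ w_k f_k(x); normalise over all components.
Poisson probabilities:
  f_1 = 0.112805
  f_2 = 0.131737
Multiply by the mixture weights:
  w_1·f_1 = 0.35 × 0.112805 = 0.0394817
  w_2·f_2 = 0.65 × 0.131737 = 0.0856292
Marginal: 0.0394817 + 0.0856292 = 0.125111
So the posterior for Population 1 is 0.0394817 / 0.125111 ≈ 0.316.

0.316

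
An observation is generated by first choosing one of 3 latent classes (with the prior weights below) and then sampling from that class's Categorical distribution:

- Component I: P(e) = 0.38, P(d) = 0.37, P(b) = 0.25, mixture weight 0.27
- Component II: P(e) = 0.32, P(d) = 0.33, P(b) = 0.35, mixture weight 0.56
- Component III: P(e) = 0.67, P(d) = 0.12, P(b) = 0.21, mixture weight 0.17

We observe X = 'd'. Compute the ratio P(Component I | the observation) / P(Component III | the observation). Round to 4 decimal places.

Only the two components matter; the odds are (P(Z=i) f_i(x)) / (P(Z=j) f_j(x)).
Evaluate each component's likelihood at the observed value:
  L_I = P(d | comp) = 0.37
  L_II = P(d | comp) = 0.33
  L_III = P(d | comp) = 0.12
Posterior odds = (P(Z=I)·L_I) / (P(Z=III)·L_III) = (0.27·0.37) / (0.17·0.12) = 0.0999 / 0.0204 ≈ 4.8971

4.8971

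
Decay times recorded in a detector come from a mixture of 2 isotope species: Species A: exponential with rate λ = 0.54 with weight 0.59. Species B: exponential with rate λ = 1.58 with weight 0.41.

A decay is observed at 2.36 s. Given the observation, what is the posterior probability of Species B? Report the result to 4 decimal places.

Apply Bayes' rule: the posterior for each component is proportional to its prior times its likelihood at x.
Component likelihoods at x = 2.36 s:
  f_A = 0.54·e^(−0.54·2.36) = 0.54·e^(−1.2744) = 0.150983
  f_B = 1.58·e^(−1.58·2.36) = 1.58·e^(−3.7288) = 0.0379542
Weight by the priors:
  w_A·f_A = 0.59 × 0.150983 = 0.0890801
  w_B·f_B = 0.41 × 0.0379542 = 0.0155612
Evidence: 0.0890801 + 0.0155612 = 0.104641
Responsibility of Species B: 0.0155612 / 0.104641 ≈ 0.1487

0.1487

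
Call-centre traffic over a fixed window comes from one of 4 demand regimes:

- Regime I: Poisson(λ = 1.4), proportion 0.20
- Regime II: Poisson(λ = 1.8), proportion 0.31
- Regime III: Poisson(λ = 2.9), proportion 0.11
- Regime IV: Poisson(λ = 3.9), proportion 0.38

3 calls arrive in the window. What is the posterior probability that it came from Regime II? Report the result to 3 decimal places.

The responsibility of component k is π_k f_k(x) divided by Σ_j π_j f_j(x).
Poisson probabilities:
  p_I = 0.112777
  p_II = 0.160671
  p_III = 0.22366
  p_IV = 0.200122
Unnormalised posteriors:
  π_I·p_I = 0.20 × 0.112777 = 0.0225554
  π_II·p_II = 0.31 × 0.160671 = 0.0498079
  π_III·p_III = 0.11 × 0.22366 = 0.0246026
  π_IV·p_IV = 0.38 × 0.200122 = 0.0760462
Marginal: 0.0225554 + 0.0498079 + 0.0246026 + 0.0760462 = 0.173012
P(Regime II | data) = 0.0498079 / 0.173012 ≈ 0.288

0.288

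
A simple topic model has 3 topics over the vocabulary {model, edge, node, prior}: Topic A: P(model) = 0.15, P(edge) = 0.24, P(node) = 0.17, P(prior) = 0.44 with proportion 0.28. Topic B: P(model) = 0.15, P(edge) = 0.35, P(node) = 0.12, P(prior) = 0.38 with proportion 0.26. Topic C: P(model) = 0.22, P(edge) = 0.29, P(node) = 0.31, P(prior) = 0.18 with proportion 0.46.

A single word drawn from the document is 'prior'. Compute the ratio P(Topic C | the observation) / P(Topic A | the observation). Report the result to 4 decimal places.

0.6721

The posterior odds equal the prior odds times the likelihood ratio: (P(Z=i)/P(Z=j))·(f_i(x)/f_j(x)).
Evaluate each component's likelihood at the observed value:
  f_A = 0.44
  f_B = 0.38
  f_C = 0.18
0.0828 / 0.1232 ≈ 0.6721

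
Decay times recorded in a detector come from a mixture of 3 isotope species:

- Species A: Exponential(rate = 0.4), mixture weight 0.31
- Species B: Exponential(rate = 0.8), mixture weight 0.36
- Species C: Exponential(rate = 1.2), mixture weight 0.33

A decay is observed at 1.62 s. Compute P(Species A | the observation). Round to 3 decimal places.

Posterior ∝ prior × likelihood, so P(k | x) ∝ P(Z=k) f_k(x); normalise over all components.
Exponential densities:
  L_A = 0.209236
  L_B = 0.218899
  L_C = 0.171756
Multiply by the mixture weights:
  P(Z=A)·L_A = 0.31 × 0.209236 = 0.0648633
  P(Z=B)·L_B = 0.36 × 0.218899 = 0.0788037
  P(Z=C)·L_C = 0.33 × 0.171756 = 0.0566796
Marginal: 0.0648633 + 0.0788037 + 0.0566796 = 0.200347
Responsibility of Species A: 0.0648633 / 0.200347 ≈ 0.324

0.324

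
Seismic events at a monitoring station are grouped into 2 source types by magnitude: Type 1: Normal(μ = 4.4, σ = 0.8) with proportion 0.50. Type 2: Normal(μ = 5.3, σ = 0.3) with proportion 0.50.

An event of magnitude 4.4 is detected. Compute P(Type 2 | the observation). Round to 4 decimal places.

Apply Bayes' rule: the posterior for each component is proportional to its prior times its likelihood at x.
Evaluate each component's likelihood at the observed value:
  f_1 = 0.498678
  f_2 = 0.0147728
Prior × likelihood for each component:
  w_1·f_1 = 0.50 × 0.498678 = 0.249339
  w_2·f_2 = 0.50 × 0.0147728 = 0.00738641
Denominator: 0.249339 + 0.00738641 = 0.256725
P(Type 2 | 4.4) = 0.00738641 / 0.256725 ≈ 0.0288

0.0288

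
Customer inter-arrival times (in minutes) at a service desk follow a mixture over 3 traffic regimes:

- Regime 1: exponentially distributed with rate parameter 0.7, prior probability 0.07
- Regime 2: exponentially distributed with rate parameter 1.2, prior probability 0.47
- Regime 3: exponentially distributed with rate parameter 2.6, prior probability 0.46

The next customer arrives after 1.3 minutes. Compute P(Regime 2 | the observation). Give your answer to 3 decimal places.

Posterior ∝ prior × likelihood, so P(k | x) ∝ w_k f_k(x); normalise over all components.
Component likelihoods at x = 1.3 minutes:
  f_1 = 0.281767
  f_2 = 0.252163
  f_3 = 0.0885234
Unnormalised posteriors:
  w_1·f_1 = 0.07 × 0.281767 = 0.0197237
  w_2·f_2 = 0.47 × 0.252163 = 0.118517
  w_3·f_3 = 0.46 × 0.0885234 = 0.0407208
Normaliser: 0.0197237 + 0.118517 + 0.0407208 = 0.178961
P(Regime 2 | 1.3 minutes) = 0.118517 / 0.178961 ≈ 0.662

0.662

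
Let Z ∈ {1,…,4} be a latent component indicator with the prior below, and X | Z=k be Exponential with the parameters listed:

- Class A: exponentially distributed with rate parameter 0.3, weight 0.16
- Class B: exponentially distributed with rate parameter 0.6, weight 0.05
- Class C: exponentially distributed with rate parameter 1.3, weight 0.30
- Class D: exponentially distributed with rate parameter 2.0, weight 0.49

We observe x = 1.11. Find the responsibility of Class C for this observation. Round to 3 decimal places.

Posterior ∝ prior × likelihood, so P(k | x) ∝ π_k f_k(x); normalise over all components.
Component likelihoods at x = 1.11:
  p_A = 0.3·e^(−0.3·1.11) = 0.3·e^(−0.3330) = 0.215031
  p_B = 0.6·e^(−0.6·1.11) = 0.6·e^(−0.6660) = 0.308256
  p_C = 1.3·e^(−1.3·1.11) = 1.3·e^(−1.4430) = 0.307083
  p_D = 2.0·e^(−2.0·1.11) = 2.0·e^(−2.2200) = 0.217218
Weight by the priors:
  π_A·p_A = 0.16 × 0.215031 = 0.034405
  π_B·p_B = 0.05 × 0.308256 = 0.0154128
  π_C·p_C = 0.30 × 0.307083 = 0.092125
  π_D·p_D = 0.49 × 0.217218 = 0.106437
Marginal: 0.034405 + 0.0154128 + 0.092125 + 0.106437 = 0.24838
Responsibility of Class C: 0.092125 / 0.24838 ≈ 0.371

0.371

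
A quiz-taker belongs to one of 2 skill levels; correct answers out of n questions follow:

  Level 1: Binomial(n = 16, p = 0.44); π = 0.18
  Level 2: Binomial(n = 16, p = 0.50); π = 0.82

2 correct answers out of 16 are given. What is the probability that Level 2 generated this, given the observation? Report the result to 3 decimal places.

0.546

Posterior ∝ prior × likelihood, so P(k | x) ∝ w_k f_k(x); normalise over all components.
Evaluate each component's likelihood at the observed value:
  L_1 = C(16,2)·0.44^2·0.56^14 = 120·0.1936·0.000298286 = 0.00692977
  L_2 = C(16,2)·0.50^2·0.50^14 = 120·0.25·6.10352e-05 = 0.00183105
Multiply by the mixture weights:
  w_1·L_1 = 0.18 × 0.00692977 = 0.00124736
  w_2·L_2 = 0.82 × 0.00183105 = 0.00150146
Denominator: 0.00124736 + 0.00150146 = 0.00274882
P(Level 2 | x) = 0.00150146 / 0.00274882 ≈ 0.546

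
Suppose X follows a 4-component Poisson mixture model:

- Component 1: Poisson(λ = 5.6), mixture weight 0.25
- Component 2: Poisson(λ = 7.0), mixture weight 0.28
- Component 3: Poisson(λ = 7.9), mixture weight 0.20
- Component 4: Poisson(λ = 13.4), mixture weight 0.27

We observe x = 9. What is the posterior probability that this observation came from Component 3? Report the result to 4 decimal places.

By Bayes' theorem, P(k | x) = P(Z=k) f_k(x) / Σ_j P(Z=j) f_j(x).
Component likelihoods at x = 9:
  L_1 = 0.0551925
  L_2 = 0.101405
  L_3 = 0.122449
  L_4 = 0.0581613
Multiply by the mixture weights:
  P(Z=1)·L_1 = 0.25 × 0.0551925 = 0.0137981
  P(Z=2)·L_2 = 0.28 × 0.101405 = 0.0283933
  P(Z=3)·L_3 = 0.20 × 0.122449 = 0.0244898
  P(Z=4)·L_4 = 0.27 × 0.0581613 = 0.0157036
Normaliser: 0.0137981 + 0.0283933 + 0.0244898 + 0.0157036 = 0.0823847
So the posterior for Component 3 is 0.0244898 / 0.0823847 ≈ 0.2973.

0.2973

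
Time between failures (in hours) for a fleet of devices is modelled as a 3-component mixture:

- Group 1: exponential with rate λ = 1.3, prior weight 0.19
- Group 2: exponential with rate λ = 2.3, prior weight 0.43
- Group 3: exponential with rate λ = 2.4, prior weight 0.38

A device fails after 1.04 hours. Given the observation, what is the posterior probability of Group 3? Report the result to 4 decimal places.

Apply Bayes' rule: the posterior for each component is proportional to its prior times its likelihood at x.
Evaluate each component's likelihood at the observed value:
  f_1 = 0.336339
  f_2 = 0.210327
  f_3 = 0.197794
Prior × likelihood for each component:
  π_1·f_1 = 0.19 × 0.336339 = 0.0639044
  π_2·f_2 = 0.43 × 0.210327 = 0.0904407
  π_3·f_3 = 0.38 × 0.197794 = 0.0751616
Sum: 0.0639044 + 0.0904407 + 0.0751616 = 0.229507
P(Group 3 | the observation) ≈ 0.3275

0.3275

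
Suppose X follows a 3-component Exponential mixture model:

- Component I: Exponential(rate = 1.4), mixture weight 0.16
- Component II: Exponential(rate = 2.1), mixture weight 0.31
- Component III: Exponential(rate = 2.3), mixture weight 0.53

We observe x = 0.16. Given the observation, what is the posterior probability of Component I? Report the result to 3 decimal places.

0.120

P(component k | x) = P(Z=k)·f_k(x) / marginal(x), where marginal(x) = Σ_j P(Z=j)·f_j(x).
Component likelihoods at x = 0.16:
  p_I = 1.11904
  p_II = 1.50071
  p_III = 1.59187
Weight by the priors:
  P(Z=I)·p_I = 0.16 × 1.11904 = 0.179047
  P(Z=II)·p_II = 0.31 × 1.50071 = 0.46522
  P(Z=III)·p_III = 0.53 × 1.59187 = 0.843691
Sum: 0.179047 + 0.46522 + 0.843691 = 1.48796
P(Component I | 0.16) = 0.179047 / 1.48796 ≈ 0.120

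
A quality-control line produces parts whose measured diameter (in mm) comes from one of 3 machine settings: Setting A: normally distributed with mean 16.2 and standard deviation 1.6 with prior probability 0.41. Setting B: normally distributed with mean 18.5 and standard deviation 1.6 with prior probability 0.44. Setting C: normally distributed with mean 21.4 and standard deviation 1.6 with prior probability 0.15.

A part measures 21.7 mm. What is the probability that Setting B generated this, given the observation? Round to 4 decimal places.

0.2862

By Bayes' theorem, P(k | x) = P(Z=k) f_k(x) / Σ_j P(Z=j) f_j(x).
Component likelihoods at x = 21.7 mm:
  L_A = 0.00067747
  L_B = 0.0337444
  L_C = 0.244994
Multiply by the mixture weights:
  P(Z=A)·L_A = 0.41 × 0.00067747 = 0.000277763
  P(Z=B)·L_B = 0.44 × 0.0337444 = 0.0148475
  P(Z=C)·L_C = 0.15 × 0.244994 = 0.0367491
Normaliser: 0.000277763 + 0.0148475 + 0.0367491 = 0.0518744
P(Setting B | 21.7 mm) = 0.0148475 / 0.0518744 ≈ 0.2862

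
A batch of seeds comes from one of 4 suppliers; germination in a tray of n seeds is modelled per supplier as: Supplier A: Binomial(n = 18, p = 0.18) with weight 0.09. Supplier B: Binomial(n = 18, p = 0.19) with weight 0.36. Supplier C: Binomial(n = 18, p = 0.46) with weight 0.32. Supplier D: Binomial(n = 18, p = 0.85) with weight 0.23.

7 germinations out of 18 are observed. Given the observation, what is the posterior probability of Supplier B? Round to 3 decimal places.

0.161

P(component k | x) = π_k·f_k(x) / marginal(x), where marginal(x) = Σ_j π_j·f_j(x).
Evaluate each component's likelihood at the observed value:
  L_A = 0.0219591
  L_B = 0.0280134
  L_C = 0.157903
  L_D = 8.82452e-06
Unnormalised posteriors:
  π_A·L_A = 0.09 × 0.0219591 = 0.00197632
  π_B·L_B = 0.36 × 0.0280134 = 0.0100848
  π_C·L_C = 0.32 × 0.157903 = 0.050529
  π_D·L_D = 0.23 × 8.82452e-06 = 2.02964e-06
Normaliser: 0.00197632 + 0.0100848 + 0.050529 + 2.02964e-06 = 0.0625922
P(Supplier B | the observation) = 0.0100848 / 0.0625922 ≈ 0.161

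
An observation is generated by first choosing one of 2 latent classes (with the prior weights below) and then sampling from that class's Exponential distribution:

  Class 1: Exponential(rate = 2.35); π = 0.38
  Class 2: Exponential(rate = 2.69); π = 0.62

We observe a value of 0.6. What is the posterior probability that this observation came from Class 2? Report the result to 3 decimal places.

Posterior ∝ prior × likelihood, so P(k | x) ∝ π_k f_k(x); normalise over all components.
Exponential densities:
  p_1 = 2.35·e^(−2.35·0.6) = 2.35·e^(−1.4100) = 0.573737
  p_2 = 2.69·e^(−2.69·0.6) = 2.69·e^(−1.6140) = 0.535551
Weight by the priors:
  π_1·p_1 = 0.38 × 0.573737 = 0.21802
  π_2·p_2 = 0.62 × 0.535551 = 0.332042
Sum: 0.21802 + 0.332042 = 0.550062
Responsibility of Class 2: 0.332042 / 0.550062 ≈ 0.604

0.604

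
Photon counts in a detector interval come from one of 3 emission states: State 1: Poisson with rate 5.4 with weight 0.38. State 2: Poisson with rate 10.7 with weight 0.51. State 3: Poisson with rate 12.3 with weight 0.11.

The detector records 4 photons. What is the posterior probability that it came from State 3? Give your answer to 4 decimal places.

P(component k | x) = π_k·f_k(x) / marginal(x), where marginal(x) = Σ_j π_j·f_j(x).
Component likelihoods at x = 4 photons:
  f_1 = e^(−5.4)·5.4^4/4! = 0.16002
  f_2 = e^(−10.7)·10.7^4/4! = 0.0123133
  f_3 = e^(−12.3)·12.3^4/4! = 0.00434097
Multiply by the mixture weights:
  π_1·f_1 = 0.38 × 0.16002 = 0.0608075
  π_2·f_2 = 0.51 × 0.0123133 = 0.00627976
  π_3·f_3 = 0.11 × 0.00434097 = 0.000477507
Marginal: 0.0608075 + 0.00627976 + 0.000477507 = 0.0675648
P(State 3 | data) ≈ 0.0071

0.0071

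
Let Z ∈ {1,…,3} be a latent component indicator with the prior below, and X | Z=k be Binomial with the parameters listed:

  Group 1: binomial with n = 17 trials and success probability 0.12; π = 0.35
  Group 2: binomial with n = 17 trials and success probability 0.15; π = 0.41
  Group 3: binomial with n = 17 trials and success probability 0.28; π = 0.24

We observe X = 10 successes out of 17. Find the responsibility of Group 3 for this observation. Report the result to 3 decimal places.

0.988

P(component k | x) = π_k·f_k(x) / marginal(x), where marginal(x) = Σ_j π_j·f_j(x).
Component likelihoods at x = 10 successes out of 17:
  p_1 = C(17,10)·0.12^10·0.88^7 = 19448·6.19174e-10·0.408676 = 4.92114e-06
  p_2 = C(17,10)·0.15^10·0.85^7 = 19448·5.7665e-09·0.320577 = 3.59517e-05
  p_3 = C(17,10)·0.28^10·0.72^7 = 19448·2.96197e-06·0.100306 = 0.00577807
Weight by the priors:
  π_1·p_1 = 0.35 × 4.92114e-06 = 1.7224e-06
  π_2·p_2 = 0.41 × 3.59517e-05 = 1.47402e-05
  π_3·p_3 = 0.24 × 0.00577807 = 0.00138674
Sum: 1.7224e-06 + 1.47402e-05 + 0.00138674 = 0.0014032
P(Group 3 | x) ≈ 0.988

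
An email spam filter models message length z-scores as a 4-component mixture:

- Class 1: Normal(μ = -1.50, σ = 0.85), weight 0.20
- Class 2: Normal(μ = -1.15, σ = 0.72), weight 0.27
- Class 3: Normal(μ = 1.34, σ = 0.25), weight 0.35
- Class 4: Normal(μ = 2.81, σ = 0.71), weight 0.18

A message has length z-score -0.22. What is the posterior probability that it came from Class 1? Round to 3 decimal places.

Apply Bayes' rule: the posterior for each component is proportional to its prior times its likelihood at x.
Evaluate each component's likelihood at the observed value:
  f_1 = (1/(0.85·√(2π)))·exp(−(-0.22−-1.50)²/(2·0.85²)) = 0.469344·exp(-1.13384) = 0.151032
  f_2 = (1/(0.72·√(2π)))·exp(−(-0.22−-1.15)²/(2·0.72²)) = 0.554087·exp(-0.83420) = 0.240596
  f_3 = (1/(0.25·√(2π)))·exp(−(-0.22−1.34)²/(2·0.25²)) = 1.595769·exp(-19.46880) = 5.59471e-09
  f_4 = (1/(0.71·√(2π)))·exp(−(-0.22−2.81)²/(2·0.71²)) = 0.561891·exp(-9.10623) = 6.23543e-05
Weight by the priors:
  w_1·f_1 = 0.20 × 0.151032 = 0.0302065
  w_2·f_2 = 0.27 × 0.240596 = 0.0649609
  w_3·f_3 = 0.35 × 5.59471e-09 = 1.95815e-09
  w_4·f_4 = 0.18 × 6.23543e-05 = 1.12238e-05
Evidence: 0.0302065 + 0.0649609 + 1.95815e-09 + 1.12238e-05 = 0.0951787
P(Class 1 | -0.22) = 0.0302065 / 0.0951787 ≈ 0.317

0.317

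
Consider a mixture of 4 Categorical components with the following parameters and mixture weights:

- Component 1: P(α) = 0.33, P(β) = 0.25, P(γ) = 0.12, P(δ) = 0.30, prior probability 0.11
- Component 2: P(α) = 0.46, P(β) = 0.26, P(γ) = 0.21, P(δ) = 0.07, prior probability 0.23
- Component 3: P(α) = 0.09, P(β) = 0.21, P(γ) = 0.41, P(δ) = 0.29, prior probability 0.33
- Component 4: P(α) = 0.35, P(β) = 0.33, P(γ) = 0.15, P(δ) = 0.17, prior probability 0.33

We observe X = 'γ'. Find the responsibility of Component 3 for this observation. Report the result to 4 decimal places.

0.5493

P(component k | x) = P(Z=k)·f_k(x) / marginal(x), where marginal(x) = Σ_j P(Z=j)·f_j(x).
Categorical probabilities:
  f_1 = 0.12
  f_2 = 0.21
  f_3 = 0.41
  f_4 = 0.15
Prior × likelihood for each component:
  P(Z=1)·f_1 = 0.11 × 0.12 = 0.0132
  P(Z=2)·f_2 = 0.23 × 0.21 = 0.0483
  P(Z=3)·f_3 = 0.33 × 0.41 = 0.1353
  P(Z=4)·f_4 = 0.33 × 0.15 = 0.0495
Sum: 0.0132 + 0.0483 + 0.1353 + 0.0495 = 0.2463
Responsibility of Component 3: 0.1353 / 0.2463 ≈ 0.5493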